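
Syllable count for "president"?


Word: "president"
Syllable breakdown: pres | i | dent
Counting: 3 parts
= 3 syllables


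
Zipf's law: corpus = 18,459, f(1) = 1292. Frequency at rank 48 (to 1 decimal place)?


Zipf's law: f(r) = f(1) / r
f(1) = 1292
f(48) = 1292 / 48
= 26.9 occurrences


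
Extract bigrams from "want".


Word: "want" (length 4)
Number of bigrams = 4 - 2 + 1 = 3
  Position 0: "wa"
  Position 1: "an"
  Position 2: "nt"
Bigrams = "wa", "an", "nt"


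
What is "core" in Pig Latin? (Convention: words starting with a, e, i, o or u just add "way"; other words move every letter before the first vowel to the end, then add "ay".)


Word: "core"
Starts with consonant(s) → move to end, add 'ay'
Consonant cluster: "c"
Pig Latin = "orecay"


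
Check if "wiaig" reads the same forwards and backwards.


Word: "wiaig"
Reversed: "giaiw"
Forward == Backward? wiaig != giaiw
Palindrome = No


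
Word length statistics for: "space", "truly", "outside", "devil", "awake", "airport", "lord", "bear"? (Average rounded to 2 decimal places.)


Lengths: "space"=5, "truly"=5, "outside"=7, "devil"=5, "awake"=5, "airport"=7, "lord"=4, "bear"=4
Sum = 42, Count = 8
Average = 42/8 = 5.25
= avg=5.25, min=4, max=7


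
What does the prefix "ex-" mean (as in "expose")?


Prefix: ex-
As in: expose -> ex- + pose
Meaning = out / former


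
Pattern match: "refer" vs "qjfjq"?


Pattern of "refer": [0, 1, 2, 1, 0]
Pattern of "qjfjq": [0, 1, 2, 1, 0]
Patterns match
Same pattern = Yes


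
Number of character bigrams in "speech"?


Word: "speech" (length 6)
Number of 2-grams = length - 2 + 1 = 6 - 2 + 1
= 5


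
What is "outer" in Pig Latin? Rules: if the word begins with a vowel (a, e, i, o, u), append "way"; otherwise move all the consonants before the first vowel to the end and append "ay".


Word: "outer"
Starts with vowel → add 'way'
Pig Latin = "outerway"


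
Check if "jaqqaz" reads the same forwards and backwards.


Word: "jaqqaz"
Reversed: "zaqqaj"
Forward == Backward? jaqqaz != zaqqaj
Palindrome = No


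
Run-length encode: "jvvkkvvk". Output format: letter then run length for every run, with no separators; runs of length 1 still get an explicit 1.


String: "jvvkkvvk"
Scanning for consecutive runs:
  'j' x 1
  'v' x 2
  'k' x 2
  'v' x 2
  'k' x 1
RLE = "j1v2k2v2k1"


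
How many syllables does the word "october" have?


Word: "october"
Syllable breakdown: oc | to | ber
Counting: 3 parts
= 3 syllables


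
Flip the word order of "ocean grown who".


Original: "ocean grown who"
Words (1..n): ocean | grown | who
Reversed (n..1): who | grown | ocean
Result = "who grown ocean"


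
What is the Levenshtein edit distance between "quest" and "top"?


Word 1: "quest" (length 5)
Word 2: "top" (length 3)
One optimal edit sequence (insert/delete/substitute each cost 1):
  1. delete 'q'  (+1)
  2. delete 'u'  (+1)
  3. substitute 'e' -> 't'  (+1)
  4. substitute 's' -> 'o'  (+1)
  5. substitute 't' -> 'p'  (+1)
Total edit operations: 5
Edit distance = 5


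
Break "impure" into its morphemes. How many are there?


Word: "impure"
Morphemes: im- / pure
Each morpheme carries meaning
= 2 morphemes


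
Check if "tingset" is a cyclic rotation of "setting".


Word: "setting", Candidate: "tingset"
Method: check if candidate is substring of word+word
"settingsetting" contains "tingset"? Yes
Is rotation = Yes


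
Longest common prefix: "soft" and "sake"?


Word 1: "soft"
Word 2: "sake"
Comparing from start:
  Pos 0: 's' == 's'
  Pos 1: 'o' != 'a' (stop)
LCP = "s" (length 1)


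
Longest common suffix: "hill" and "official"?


Word 1: "hill"
Word 2: "official"
Comparing from end:
  Pos -1: 'l' == 'l'
  Pos -2: 'l' != 'a' (stop)
LCS = "l" (length 1)


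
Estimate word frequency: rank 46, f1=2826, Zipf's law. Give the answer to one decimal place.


Zipf's law: f(r) = f(1) / r
f(1) = 2826
f(46) = 2826 / 46
= 61.4 occurrences


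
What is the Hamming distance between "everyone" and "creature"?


Comparing character by character (same length = 8):
  Pos 0: 'e' vs 'c' !=
  Pos 1: 'v' vs 'r' !=
  Pos 2: 'e' vs 'e' =
  Pos 3: 'r' vs 'a' !=
  Pos 4: 'y' vs 't' !=
  Pos 5: 'o' vs 'u' !=
  Pos 6: 'n' vs 'r' !=
  Pos 7: 'e' vs 'e' =
Hamming distance = 6


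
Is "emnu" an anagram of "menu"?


Word 1: "menu" → sorted: emnu
Word 2: "emnu" → sorted: emnu
Same letters? emnu == emnu
Anagram = Yes


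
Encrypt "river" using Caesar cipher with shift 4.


Word: "river"
Shift: 4
Each letter → (letter + shift) mod 26:
  'r' (17) + 4 = 21 → 'v'
  'i' (8) + 4 = 12 → 'm'
  'v' (21) + 4 = 25 → 'z'
  'e' (4) + 4 = 8 → 'i'
  'r' (17) + 4 = 21 → 'v'
Result = "vmziv"


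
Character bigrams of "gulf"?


Word: "gulf" (length 4)
Number of bigrams = 4 - 2 + 1 = 3
  Position 0: "gu"
  Position 1: "ul"
  Position 2: "lf"
Bigrams = "gu", "ul", "lf"


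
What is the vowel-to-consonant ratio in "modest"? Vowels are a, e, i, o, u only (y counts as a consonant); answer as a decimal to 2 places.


Word: "modest"
Vowels (a,e,i,o,u): 2
Consonants: 4
Ratio = 2/4
= 0.50


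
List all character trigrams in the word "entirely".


Word: "entirely" (length 8)
Number of trigrams = 8 - 3 + 1 = 6
  Position 0: "ent"
  Position 1: "nti"
  Position 2: "tir"
  Position 3: "ire"
  Position 4: "rel"
  Position 5: "ely"
Trigrams = "ent", "nti", "tir", "ire", "rel", "ely"


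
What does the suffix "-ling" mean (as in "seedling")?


Suffix: -ling
As in: seedling -> seed + -ling
Meaning = small / young


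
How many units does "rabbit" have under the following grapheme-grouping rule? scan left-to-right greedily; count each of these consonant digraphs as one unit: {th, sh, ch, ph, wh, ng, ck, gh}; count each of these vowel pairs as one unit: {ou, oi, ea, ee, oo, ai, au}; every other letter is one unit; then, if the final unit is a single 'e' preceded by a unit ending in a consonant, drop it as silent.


Word: "rabbit" (6 letters)
Left-to-right scan:
  (1) 'r' (letter)
  (2) 'a' (letter)
  (3) 'b' (letter)
  (4) 'b' (letter)
  (5) 'i' (letter)
  (6) 't' (letter)
Units from scan: 6
Sound units = 6 units


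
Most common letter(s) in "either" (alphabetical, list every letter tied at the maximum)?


Word: "either"
Letter counts:
  'e': 2
  'h': 1
  'i': 1
  'r': 1
  't': 1
Maximum count = 2
Most frequent = 'e' (2 times each)


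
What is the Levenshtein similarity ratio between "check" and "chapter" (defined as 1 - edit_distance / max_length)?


Word 1: "check" (length 5)
Word 2: "chapter" (length 7)
One optimal edit sequence:
  1. keep 'c'
  2. keep 'h'
  3. insert 'a'  (+1)
  4. insert 'p'  (+1)
  5. substitute 'e' -> 't'  (+1)
  6. substitute 'c' -> 'e'  (+1)
  7. substitute 'k' -> 'r'  (+1)
Edit distance = 5
Max length = max(5, 7) = 7
Similarity = 1 - 5/7
= 0.2857


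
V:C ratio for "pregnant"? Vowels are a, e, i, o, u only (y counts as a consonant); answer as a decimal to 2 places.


Word: "pregnant"
Vowels (a,e,i,o,u): 2
Consonants: 6
Ratio = 2/6
= 0.33


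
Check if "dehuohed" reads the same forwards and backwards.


Word: "dehuohed"
Reversed: "dehouhed"
Forward == Backward? dehuohed != dehouhed
Palindrome = No


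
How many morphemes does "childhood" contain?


Word: "childhood"
Morphemes: child | -hood
Each morpheme carries meaning
= 2 morphemes


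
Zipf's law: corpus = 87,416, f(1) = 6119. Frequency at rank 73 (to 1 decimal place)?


Zipf's law: f(r) = f(1) / r
f(1) = 6119
f(73) = 6119 / 73
= 83.8 occurrences


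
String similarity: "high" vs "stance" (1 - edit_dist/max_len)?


Word 1: "high" (length 4)
Word 2: "stance" (length 6)
One optimal edit sequence:
  1. insert 's'  (+1)
  2. insert 't'  (+1)
  3. substitute 'h' -> 'a'  (+1)
  4. substitute 'i' -> 'n'  (+1)
  5. substitute 'g' -> 'c'  (+1)
  6. substitute 'h' -> 'e'  (+1)
Edit distance = 6
Max length = max(4, 6) = 6
Similarity = 1 - 6/6
= 0.0000


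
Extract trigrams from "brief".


Word: "brief" (length 5)
Number of trigrams = 5 - 3 + 1 = 3
  Position 0: "bri"
  Position 1: "rie"
  Position 2: "ief"
Trigrams = "bri", "rie", "ief"


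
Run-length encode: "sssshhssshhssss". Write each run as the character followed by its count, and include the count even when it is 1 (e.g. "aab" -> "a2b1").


String: "sssshhssshhssss"
Scanning for consecutive runs:
  's' x 4
  'h' x 2
  's' x 3
  'h' x 2
  's' x 4
RLE = "s4h2s3h2s4"


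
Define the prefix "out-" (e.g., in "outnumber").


Prefix: out-
As in: outnumber -> out- + number
Meaning = surpass


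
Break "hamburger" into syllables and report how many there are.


Word: "hamburger"
Syllable breakdown: ham | bur | ger
Counting: 3 parts
= 3 syllables


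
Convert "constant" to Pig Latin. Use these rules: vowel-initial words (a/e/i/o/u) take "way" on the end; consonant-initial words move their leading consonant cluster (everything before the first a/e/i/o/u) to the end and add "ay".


Word: "constant"
Starts with consonant(s) → move to end, add 'ay'
Consonant cluster: "c"
Pig Latin = "onstantcay"


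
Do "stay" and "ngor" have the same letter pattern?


Pattern of "stay": [0, 1, 2, 3]
Pattern of "ngor": [0, 1, 2, 3]
Patterns match
Same pattern = Yes


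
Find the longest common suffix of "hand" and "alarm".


Word 1: "hand"
Word 2: "alarm"
Comparing from end:
  Pos -1: 'd' != 'm' (stop)
LCS = "" (length 0)


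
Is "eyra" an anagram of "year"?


Word 1: "year" → sorted: aery
Word 2: "eyra" → sorted: aery
Same letters? aery == aery
Anagram = Yes


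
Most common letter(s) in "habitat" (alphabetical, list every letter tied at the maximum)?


Word: "habitat"
Letter counts:
  'a': 2
  'b': 1
  'h': 1
  'i': 1
  't': 2
Maximum count = 2
Most frequent = 'a', 't' (2 times each)


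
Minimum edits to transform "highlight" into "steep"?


Word 1: "highlight" (length 9)
Word 2: "steep" (length 5)
One optimal edit sequence (insert/delete/substitute each cost 1):
  1. delete 'h'  (+1)
  2. delete 'i'  (+1)
  3. delete 'g'  (+1)
  4. delete 'h'  (+1)
  5. substitute 'l' -> 's'  (+1)
  6. substitute 'i' -> 't'  (+1)
  7. substitute 'g' -> 'e'  (+1)
  8. substitute 'h' -> 'e'  (+1)
  9. substitute 't' -> 'p'  (+1)
Total edit operations: 9
Edit distance = 9


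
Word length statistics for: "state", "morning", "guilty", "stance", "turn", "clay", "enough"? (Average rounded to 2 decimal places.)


Lengths: "state"=5, "morning"=7, "guilty"=6, "stance"=6, "turn"=4, "clay"=4, "enough"=6
Sum = 38, Count = 7
Average = 38/7 = 5.43
= avg=5.43, min=4, max=7


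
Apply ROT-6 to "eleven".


Word: "eleven"
Shift: 6
Each letter → (letter + shift) mod 26:
  'e' (4) + 6 = 10 → 'k'
  'l' (11) + 6 = 17 → 'r'
  'e' (4) + 6 = 10 → 'k'
  'v' (21) + 6 = 1 → 'b'
  'e' (4) + 6 = 10 → 'k'
  'n' (13) + 6 = 19 → 't'
Result = "krkbkt"


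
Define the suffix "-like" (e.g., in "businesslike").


Suffix: -like
As in: businesslike -> business + -like
Meaning = resembling


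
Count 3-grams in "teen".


Word: "teen" (length 4)
Number of 3-grams = length - 3 + 1 = 4 - 3 + 1
= 2


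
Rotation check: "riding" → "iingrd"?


Word: "riding", Candidate: "iingrd"
Method: check if candidate is substring of word+word
"ridingriding" contains "iingrd"? No
Is rotation = No


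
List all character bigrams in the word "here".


Word: "here" (length 4)
Number of bigrams = 4 - 2 + 1 = 3
  Position 0: "he"
  Position 1: "er"
  Position 2: "re"
Bigrams = "he", "er", "re"


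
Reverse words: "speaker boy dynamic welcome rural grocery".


Original: "speaker boy dynamic welcome rural grocery"
Words (1..n): speaker | boy | dynamic | welcome | rural | grocery
Reversed (n..1): grocery | rural | welcome | dynamic | boy | speaker
Result = "grocery rural welcome dynamic boy speaker"


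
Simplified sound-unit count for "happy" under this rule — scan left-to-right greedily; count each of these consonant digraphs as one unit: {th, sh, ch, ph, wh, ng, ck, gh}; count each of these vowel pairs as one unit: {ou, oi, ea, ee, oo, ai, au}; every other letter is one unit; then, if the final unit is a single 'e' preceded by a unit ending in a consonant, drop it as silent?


Word: "happy" (5 letters)
Left-to-right scan:
  1. 'h' (letter)
  2. 'a' (letter)
  3. 'p' (letter)
  4. 'p' (letter)
  5. 'y' (letter)
Units from scan: 5
Sound units = 5 units


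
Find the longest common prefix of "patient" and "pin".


Word 1: "patient"
Word 2: "pin"
Comparing from start:
  Pos 0: 'p' == 'p'
  Pos 1: 'a' != 'i' (stop)
LCP = "p" (length 1)


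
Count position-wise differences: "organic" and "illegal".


Comparing character by character (same length = 7):
  Pos 0: 'o' vs 'i' !=
  Pos 1: 'r' vs 'l' !=
  Pos 2: 'g' vs 'l' !=
  Pos 3: 'a' vs 'e' !=
  Pos 4: 'n' vs 'g' !=
  Pos 5: 'i' vs 'a' !=
  Pos 6: 'c' vs 'l' !=
Hamming distance = 7


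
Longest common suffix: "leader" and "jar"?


Word 1: "leader"
Word 2: "jar"
Comparing from end:
  Pos -1: 'r' == 'r'
  Pos -2: 'e' != 'a' (stop)
LCS = "r" (length 1)


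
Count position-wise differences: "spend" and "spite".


Comparing character by character (same length = 5):
  Pos 0: 's' vs 's' =
  Pos 1: 'p' vs 'p' =
  Pos 2: 'e' vs 'i' !=
  Pos 3: 'n' vs 't' !=
  Pos 4: 'd' vs 'e' !=
Hamming distance = 3


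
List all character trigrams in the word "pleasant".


Word: "pleasant" (length 8)
Number of trigrams = 8 - 3 + 1 = 6
  Position 0: "ple"
  Position 1: "lea"
  Position 2: "eas"
  Position 3: "asa"
  Position 4: "san"
  Position 5: "ant"
Trigrams = "ple", "lea", "eas", "asa", "san", "ant"


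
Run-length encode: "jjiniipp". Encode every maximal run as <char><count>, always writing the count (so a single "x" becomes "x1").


String: "jjiniipp"
Scanning for consecutive runs:
  'j' x 2
  'i' x 1
  'n' x 1
  'i' x 2
  'p' x 2
RLE = "j2i1n1i2p2"


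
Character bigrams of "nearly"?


Word: "nearly" (length 6)
Number of bigrams = 6 - 2 + 1 = 5
  Position 0: "ne"
  Position 1: "ea"
  Position 2: "ar"
  Position 3: "rl"
  Position 4: "ly"
Bigrams = "ne", "ea", "ar", "rl", "ly"


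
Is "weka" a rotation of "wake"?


Word: "wake", Candidate: "weka"
Method: check if candidate is substring of word+word
"wakewake" contains "weka"? No
Is rotation = No


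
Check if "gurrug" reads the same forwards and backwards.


Word: "gurrug"
Reversed: "gurrug"
Forward == Backward? gurrug == gurrug
Palindrome = Yes


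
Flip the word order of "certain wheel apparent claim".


Original: "certain wheel apparent claim"
Words (1..n): certain | wheel | apparent | claim
Reversed (n..1): claim | apparent | wheel | certain
Result = "claim apparent wheel certain"


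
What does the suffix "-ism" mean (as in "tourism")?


Suffix: -ism
Example: tourism = tour + -ism
Meaning = belief / practice


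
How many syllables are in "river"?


Word: "river"
Syllable breakdown: riv-er
Counting: 2 parts
= 2 syllables


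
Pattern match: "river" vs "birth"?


Pattern of "river": [0, 1, 2, 3, 0]
Pattern of "birth": [0, 1, 2, 3, 4]
Patterns do not match
Same pattern = No


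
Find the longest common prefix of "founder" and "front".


Word 1: "founder"
Word 2: "front"
Comparing from start:
  Pos 0: 'f' == 'f'
  Pos 1: 'o' != 'r' (stop)
LCP = "f" (length 1)


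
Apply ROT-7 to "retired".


Word: "retired"
Shift: 7
Each letter → (letter + shift) mod 26:
  'r' (17) + 7 = 24 → 'y'
  'e' (4) + 7 = 11 → 'l'
  't' (19) + 7 = 0 → 'a'
  'i' (8) + 7 = 15 → 'p'
  'r' (17) + 7 = 24 → 'y'
  'e' (4) + 7 = 11 → 'l'
  'd' (3) + 7 = 10 → 'k'
Result = "ylapylk"


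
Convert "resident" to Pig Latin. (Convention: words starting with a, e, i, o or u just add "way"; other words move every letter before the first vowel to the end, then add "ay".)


Word: "resident"
Starts with consonant(s) → move to end, add 'ay'
Consonant cluster: "r"
Pig Latin = "esidentray"


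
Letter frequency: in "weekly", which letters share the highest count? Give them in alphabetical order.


Word: "weekly"
Letter counts:
  'e': 2
  'k': 1
  'l': 1
  'w': 1
  'y': 1
Maximum count = 2
Most frequent = 'e' (2 times each)


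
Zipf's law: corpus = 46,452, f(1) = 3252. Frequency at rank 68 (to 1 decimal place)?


Zipf's law: f(r) = f(1) / r
f(1) = 3252
f(68) = 3252 / 68
= 47.8 occurrences


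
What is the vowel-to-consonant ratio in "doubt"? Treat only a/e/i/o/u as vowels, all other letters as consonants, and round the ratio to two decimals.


Word: "doubt"
Vowels (a,e,i,o,u): 2
Consonants: 3
Ratio = 2/3
= 0.67


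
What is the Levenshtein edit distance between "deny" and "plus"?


Word 1: "deny" (length 4)
Word 2: "plus" (length 4)
One optimal edit sequence (insert/delete/substitute each cost 1):
  1. substitute 'd' -> 'p'  (+1)
  2. substitute 'e' -> 'l'  (+1)
  3. substitute 'n' -> 'u'  (+1)
  4. substitute 'y' -> 's'  (+1)
Total edit operations: 4
Edit distance = 4


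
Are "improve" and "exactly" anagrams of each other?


Word 1: "improve" → sorted: eimoprv
Word 2: "exactly" → sorted: aceltxy
Same letters? eimoprv != aceltxy
Anagram = No


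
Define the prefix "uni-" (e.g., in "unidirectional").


Prefix: uni-
As in: unidirectional -> uni- + directional
Meaning = one


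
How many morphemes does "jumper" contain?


Word: "jumper"
Morphemes: jump | -er
Each morpheme carries meaning
= 2 morphemes


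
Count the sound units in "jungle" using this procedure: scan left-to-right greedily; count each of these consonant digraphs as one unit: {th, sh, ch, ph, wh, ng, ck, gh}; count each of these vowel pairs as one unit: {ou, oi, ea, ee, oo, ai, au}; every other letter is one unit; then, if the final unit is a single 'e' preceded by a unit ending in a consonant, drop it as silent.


Word: "jungle" (6 letters)
Left-to-right scan:
  (1) 'j' (letter)
  (2) 'u' (letter)
  (3) 'ng' (digraph)
  (4) 'l' (letter)
  (5) 'e' (letter)
Units from scan: 5
Final unit is 'e' after a consonant -> drop as silent (-1)
Sound units = 4 units


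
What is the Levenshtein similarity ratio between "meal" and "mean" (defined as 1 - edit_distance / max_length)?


Word 1: "meal" (length 4)
Word 2: "mean" (length 4)
One optimal edit sequence:
  1. keep 'm'
  2. keep 'e'
  3. keep 'a'
  4. substitute 'l' -> 'n'  (+1)
Edit distance = 1
Max length = max(4, 4) = 4
Similarity = 1 - 1/4
= 0.7500


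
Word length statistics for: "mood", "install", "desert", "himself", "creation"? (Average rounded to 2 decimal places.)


Lengths: "mood"=4, "install"=7, "desert"=6, "himself"=7, "creation"=8
Sum = 32, Count = 5
Average = 32/5 = 6.40
= avg=6.40, min=4, max=8


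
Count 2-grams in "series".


Word: "series" (length 6)
Number of 2-grams = length - 2 + 1 = 6 - 2 + 1
= 5


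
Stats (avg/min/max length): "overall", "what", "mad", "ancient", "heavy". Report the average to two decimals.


Lengths: "overall"=7, "what"=4, "mad"=3, "ancient"=7, "heavy"=5
Sum = 26, Count = 5
Average = 26/5 = 5.20
= avg=5.20, min=3, max=7


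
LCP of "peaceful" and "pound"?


Word 1: "peaceful"
Word 2: "pound"
Comparing from start:
  Pos 0: 'p' == 'p'
  Pos 1: 'e' != 'o' (stop)
LCP = "p" (length 1)


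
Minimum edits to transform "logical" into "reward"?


Word 1: "logical" (length 7)
Word 2: "reward" (length 6)
One optimal edit sequence (insert/delete/substitute each cost 1):
  1. delete 'l'  (+1)
  2. substitute 'o' -> 'r'  (+1)
  3. substitute 'g' -> 'e'  (+1)
  4. substitute 'i' -> 'w'  (+1)
  5. substitute 'c' -> 'a'  (+1)
  6. substitute 'a' -> 'r'  (+1)
  7. substitute 'l' -> 'd'  (+1)
Total edit operations: 7
Edit distance = 7


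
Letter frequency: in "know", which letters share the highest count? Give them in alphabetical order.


Word: "know"
Letter counts:
  'k': 1
  'n': 1
  'o': 1
  'w': 1
Maximum count = 1
Most frequent = 'k', 'n', 'o', 'w' (1 time each)


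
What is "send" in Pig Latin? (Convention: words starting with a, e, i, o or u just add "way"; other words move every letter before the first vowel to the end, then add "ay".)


Word: "send"
Starts with consonant(s) → move to end, add 'ay'
Consonant cluster: "s"
Pig Latin = "endsay"


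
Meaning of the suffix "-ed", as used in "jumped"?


Suffix: -ed
As in: jumped -> jump + -ed
Meaning = past tense


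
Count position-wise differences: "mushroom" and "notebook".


Comparing character by character (same length = 8):
  Pos 0: 'm' vs 'n' !=
  Pos 1: 'u' vs 'o' !=
  Pos 2: 's' vs 't' !=
  Pos 3: 'h' vs 'e' !=
  Pos 4: 'r' vs 'b' !=
  Pos 5: 'o' vs 'o' =
  Pos 6: 'o' vs 'o' =
  Pos 7: 'm' vs 'k' !=
Hamming distance = 6


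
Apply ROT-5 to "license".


Word: "license"
Shift: 5
Each letter → (letter + shift) mod 26:
  'l' (11) + 5 = 16 → 'q'
  'i' (8) + 5 = 13 → 'n'
  'c' (2) + 5 = 7 → 'h'
  'e' (4) + 5 = 9 → 'j'
  'n' (13) + 5 = 18 → 's'
  's' (18) + 5 = 23 → 'x'
  'e' (4) + 5 = 9 → 'j'
Result = "qnhjsxj"


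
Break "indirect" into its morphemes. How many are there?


Word: "indirect"
Morphemes: in- / direct
Each morpheme carries meaning
= 2 morphemes


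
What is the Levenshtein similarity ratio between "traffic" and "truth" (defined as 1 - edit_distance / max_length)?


Word 1: "traffic" (length 7)
Word 2: "truth" (length 5)
One optimal edit sequence:
  1. keep 't'
  2. keep 'r'
  3. delete 'a'  (+1)
  4. delete 'f'  (+1)
  5. substitute 'f' -> 'u'  (+1)
  6. substitute 'i' -> 't'  (+1)
  7. substitute 'c' -> 'h'  (+1)
Edit distance = 5
Max length = max(7, 5) = 7
Similarity = 1 - 5/7
= 0.2857


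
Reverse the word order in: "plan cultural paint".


Original: "plan cultural paint"
Words (1..n): plan | cultural | paint
Reversed (n..1): paint | cultural | plan
Result = "paint cultural plan"


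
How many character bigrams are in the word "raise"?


Word: "raise" (length 5)
Number of 2-grams = length - 2 + 1 = 5 - 2 + 1
= 4


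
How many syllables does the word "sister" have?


Word: "sister"
Syllable breakdown: sis · ter
Counting: 2 parts
= 2 syllables


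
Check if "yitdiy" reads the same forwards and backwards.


Word: "yitdiy"
Reversed: "yidtiy"
Forward == Backward? yitdiy != yidtiy
Palindrome = No


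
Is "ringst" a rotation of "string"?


Word: "string", Candidate: "ringst"
Method: check if candidate is substring of word+word
"stringstring" contains "ringst"? Yes
Is rotation = Yes


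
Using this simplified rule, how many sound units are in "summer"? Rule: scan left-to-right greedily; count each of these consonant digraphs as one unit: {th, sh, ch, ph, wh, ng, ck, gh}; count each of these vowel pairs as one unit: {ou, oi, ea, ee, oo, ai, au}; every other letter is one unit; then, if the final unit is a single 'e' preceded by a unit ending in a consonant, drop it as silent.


Word: "summer" (6 letters)
Left-to-right scan:
  1. 's' (letter)
  2. 'u' (letter)
  3. 'm' (letter)
  4. 'm' (letter)
  5. 'e' (letter)
  6. 'r' (letter)
Units from scan: 6
Sound units = 6 units


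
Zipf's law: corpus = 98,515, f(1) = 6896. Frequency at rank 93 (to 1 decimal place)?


Zipf's law: f(r) = f(1) / r
f(1) = 6896
f(93) = 6896 / 93
= 74.2 occurrences


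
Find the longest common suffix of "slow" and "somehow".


Word 1: "slow"
Word 2: "somehow"
Comparing from end:
  Pos -1: 'w' == 'w'
  Pos -2: 'o' == 'o'
  Pos -3: 'l' != 'h' (stop)
LCS = "ow" (length 2)


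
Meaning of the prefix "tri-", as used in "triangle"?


Prefix: tri-
As in: triangle -> tri- + angle
Meaning = three


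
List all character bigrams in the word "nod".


Word: "nod" (length 3)
Number of bigrams = 3 - 2 + 1 = 2
  Position 0: "no"
  Position 1: "od"
Bigrams = "no", "od"


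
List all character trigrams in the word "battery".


Word: "battery" (length 7)
Number of trigrams = 7 - 3 + 1 = 5
  Position 0: "bat"
  Position 1: "att"
  Position 2: "tte"
  Position 3: "ter"
  Position 4: "ery"
Trigrams = "bat", "att", "tte", "ter", "ery"


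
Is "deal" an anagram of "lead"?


Word 1: "lead" → sorted: adel
Word 2: "deal" → sorted: adel
Same letters? adel == adel
Anagram = Yes


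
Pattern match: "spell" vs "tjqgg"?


Pattern of "spell": [0, 1, 2, 3, 3]
Pattern of "tjqgg": [0, 1, 2, 3, 3]
Patterns match
Same pattern = Yes


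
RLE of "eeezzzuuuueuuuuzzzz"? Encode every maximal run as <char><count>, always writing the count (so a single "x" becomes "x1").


String: "eeezzzuuuueuuuuzzzz"
Scanning for consecutive runs:
  'e' x 3
  'z' x 3
  'u' x 4
  'e' x 1
  'u' x 4
  'z' x 4
RLE = "e3z3u4e1u4z4"


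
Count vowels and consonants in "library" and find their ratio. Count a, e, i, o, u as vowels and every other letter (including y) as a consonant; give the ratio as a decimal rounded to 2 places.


Word: "library"
Vowels (a,e,i,o,u): 2
Consonants: 5
Ratio = 2/5
= 0.40


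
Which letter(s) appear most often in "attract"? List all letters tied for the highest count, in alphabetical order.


Word: "attract"
Letter counts:
  'a': 2
  'c': 1
  'r': 1
  't': 3
Maximum count = 3
Most frequent = 't' (3 times each)


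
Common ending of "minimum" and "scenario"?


Word 1: "minimum"
Word 2: "scenario"
Comparing from end:
  Pos -1: 'm' != 'o' (stop)
LCS = "" (length 0)


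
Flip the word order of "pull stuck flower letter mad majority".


Original: "pull stuck flower letter mad majority"
Words (1..n): pull | stuck | flower | letter | mad | majority
Reversed (n..1): majority | mad | letter | flower | stuck | pull
Result = "majority mad letter flower stuck pull"


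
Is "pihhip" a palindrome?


Word: "pihhip"
Reversed: "pihhip"
Forward == Backward? pihhip == pihhip
Palindrome = Yes


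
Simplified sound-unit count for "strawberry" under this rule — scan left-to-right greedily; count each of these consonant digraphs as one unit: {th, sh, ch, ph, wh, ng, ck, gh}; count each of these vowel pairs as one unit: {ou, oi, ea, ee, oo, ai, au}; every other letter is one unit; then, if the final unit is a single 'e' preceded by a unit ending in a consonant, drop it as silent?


Word: "strawberry" (10 letters)
Left-to-right scan:
  (1) 's' (letter)
  (2) 't' (letter)
  (3) 'r' (letter)
  (4) 'a' (letter)
  (5) 'w' (letter)
  (6) 'b' (letter)
  (7) 'e' (letter)
  (8) 'r' (letter)
  (9) 'r' (letter)
  (10) 'y' (letter)
Units from scan: 10
Sound units = 10 units


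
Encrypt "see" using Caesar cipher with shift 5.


Word: "see"
Shift: 5
Each letter → (letter + shift) mod 26:
  's' (18) + 5 = 23 → 'x'
  'e' (4) + 5 = 9 → 'j'
  'e' (4) + 5 = 9 → 'j'
Result = "xjj"


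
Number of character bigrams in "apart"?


Word: "apart" (length 5)
Number of 2-grams = length - 2 + 1 = 5 - 2 + 1
= 4


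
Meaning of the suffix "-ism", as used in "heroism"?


Suffix: -ism
As in: heroism -> hero + -ism
Meaning = belief / practice


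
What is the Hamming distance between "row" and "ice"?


Comparing character by character (same length = 3):
  Pos 0: 'r' vs 'i' !=
  Pos 1: 'o' vs 'c' !=
  Pos 2: 'w' vs 'e' !=
Hamming distance = 3


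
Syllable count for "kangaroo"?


Word: "kangaroo"
Syllable breakdown: kan / ga / roo
Counting: 3 parts
= 3 syllables


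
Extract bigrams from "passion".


Word: "passion" (length 7)
Number of bigrams = 7 - 2 + 1 = 6
  Position 0: "pa"
  Position 1: "as"
  Position 2: "ss"
  Position 3: "si"
  Position 4: "io"
  Position 5: "on"
Bigrams = "pa", "as", "ss", "si", "io", "on"


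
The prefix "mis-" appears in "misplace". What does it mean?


Prefix: mis-
Example: misplace = mis- + place
Meaning = wrongly


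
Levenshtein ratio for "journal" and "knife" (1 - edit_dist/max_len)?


Word 1: "journal" (length 7)
Word 2: "knife" (length 5)
One optimal edit sequence:
  1. delete 'j'  (+1)
  2. delete 'o'  (+1)
  3. substitute 'u' -> 'k'  (+1)
  4. substitute 'r' -> 'n'  (+1)
  5. substitute 'n' -> 'i'  (+1)
  6. substitute 'a' -> 'f'  (+1)
  7. substitute 'l' -> 'e'  (+1)
Edit distance = 7
Max length = max(7, 5) = 7
Similarity = 1 - 7/7
= 0.0000


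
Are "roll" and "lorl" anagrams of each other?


Word 1: "roll" → sorted: llor
Word 2: "lorl" → sorted: llor
Same letters? llor == llor
Anagram = Yes


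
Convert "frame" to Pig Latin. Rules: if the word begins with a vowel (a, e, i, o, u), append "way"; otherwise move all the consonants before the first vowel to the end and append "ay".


Word: "frame"
Starts with consonant(s) → move to end, add 'ay'
Consonant cluster: "fr"
Pig Latin = "amefray"


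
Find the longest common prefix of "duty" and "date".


Word 1: "duty"
Word 2: "date"
Comparing from start:
  Pos 0: 'd' == 'd'
  Pos 1: 'u' != 'a' (stop)
LCP = "d" (length 1)


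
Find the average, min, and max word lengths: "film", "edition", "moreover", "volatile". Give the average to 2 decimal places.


Lengths: "film"=4, "edition"=7, "moreover"=8, "volatile"=8
Sum = 27, Count = 4
Average = 27/4 = 6.75
= avg=6.75, min=4, max=8


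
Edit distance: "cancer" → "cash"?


Word 1: "cancer" (length 6)
Word 2: "cash" (length 4)
One optimal edit sequence (insert/delete/substitute each cost 1):
  1. keep 'c'
  2. keep 'a'
  3. delete 'n'  (+1)
  4. delete 'c'  (+1)
  5. substitute 'e' -> 's'  (+1)
  6. substitute 'r' -> 'h'  (+1)
Total edit operations: 4
Edit distance = 4


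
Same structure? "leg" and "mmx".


Pattern of "leg": [0, 1, 2]
Pattern of "mmx": [0, 0, 1]
Patterns do not match
Same pattern = No


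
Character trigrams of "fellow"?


Word: "fellow" (length 6)
Number of trigrams = 6 - 3 + 1 = 4
  Position 0: "fel"
  Position 1: "ell"
  Position 2: "llo"
  Position 3: "low"
Trigrams = "fel", "ell", "llo", "low"


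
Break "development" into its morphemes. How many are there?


Word: "development"
Morphemes: develop + -ment
Each morpheme carries meaning
= 2 morphemes


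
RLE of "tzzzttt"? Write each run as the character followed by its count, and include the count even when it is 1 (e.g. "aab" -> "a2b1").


String: "tzzzttt"
Scanning for consecutive runs:
  't' x 1
  'z' x 3
  't' x 3
RLE = "t1z3t3"


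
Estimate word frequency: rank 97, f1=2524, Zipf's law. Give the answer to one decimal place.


Zipf's law: f(r) = f(1) / r
f(1) = 2524
f(97) = 2524 / 97
= 26.0 occurrences


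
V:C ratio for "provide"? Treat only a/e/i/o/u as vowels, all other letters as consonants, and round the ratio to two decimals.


Word: "provide"
Vowels (a,e,i,o,u): 3
Consonants: 4
Ratio = 3/4
= 0.75


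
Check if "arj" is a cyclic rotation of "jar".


Word: "jar", Candidate: "arj"
Method: check if candidate is substring of word+word
"jarjar" contains "arj"? Yes
Is rotation = Yes


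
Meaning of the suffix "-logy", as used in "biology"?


Suffix: -logy
Example: biology = bio- + -logy
Meaning = study of


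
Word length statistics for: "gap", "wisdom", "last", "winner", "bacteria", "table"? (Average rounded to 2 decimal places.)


Lengths: "gap"=3, "wisdom"=6, "last"=4, "winner"=6, "bacteria"=8, "table"=5
Sum = 32, Count = 6
Average = 32/6 = 5.33
= avg=5.33, min=3, max=8


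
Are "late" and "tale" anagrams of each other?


Word 1: "late" → sorted: aelt
Word 2: "tale" → sorted: aelt
Same letters? aelt == aelt
Anagram = Yes


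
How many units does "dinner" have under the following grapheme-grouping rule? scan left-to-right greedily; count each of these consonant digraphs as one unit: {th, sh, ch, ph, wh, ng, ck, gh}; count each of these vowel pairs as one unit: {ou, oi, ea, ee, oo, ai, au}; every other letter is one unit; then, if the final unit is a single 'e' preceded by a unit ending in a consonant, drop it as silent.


Word: "dinner" (6 letters)
Left-to-right scan:
  (1) 'd' (letter)
  (2) 'i' (letter)
  (3) 'n' (letter)
  (4) 'n' (letter)
  (5) 'e' (letter)
  (6) 'r' (letter)
Units from scan: 6
Sound units = 6 units


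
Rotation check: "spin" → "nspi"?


Word: "spin", Candidate: "nspi"
Method: check if candidate is substring of word+word
"spinspin" contains "nspi"? Yes
Is rotation = Yes


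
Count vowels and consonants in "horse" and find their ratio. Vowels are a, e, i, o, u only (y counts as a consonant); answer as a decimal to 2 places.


Word: "horse"
Vowels (a,e,i,o,u): 2
Consonants: 3
Ratio = 2/3
= 0.67


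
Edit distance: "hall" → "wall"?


Word 1: "hall" (length 4)
Word 2: "wall" (length 4)
One optimal edit sequence (insert/delete/substitute each cost 1):
  1. substitute 'h' -> 'w'  (+1)
  2. keep 'a'
  3. keep 'l'
  4. keep 'l'
Total edit operations: 1
Edit distance = 1


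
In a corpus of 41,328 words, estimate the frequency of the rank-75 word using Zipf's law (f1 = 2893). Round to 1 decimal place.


Zipf's law: f(r) = f(1) / r
f(1) = 2893
f(75) = 2893 / 75
= 38.6 occurrences


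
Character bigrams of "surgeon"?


Word: "surgeon" (length 7)
Number of bigrams = 7 - 2 + 1 = 6
  Position 0: "su"
  Position 1: "ur"
  Position 2: "rg"
  Position 3: "ge"
  Position 4: "eo"
  Position 5: "on"
Bigrams = "su", "ur", "rg", "ge", "eo", "on"


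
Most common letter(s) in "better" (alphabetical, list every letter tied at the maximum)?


Word: "better"
Letter counts:
  'b': 1
  'e': 2
  'r': 1
  't': 2
Maximum count = 2
Most frequent = 'e', 't' (2 times each)


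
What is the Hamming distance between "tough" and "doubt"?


Comparing character by character (same length = 5):
  Pos 0: 't' vs 'd' !=
  Pos 1: 'o' vs 'o' =
  Pos 2: 'u' vs 'u' =
  Pos 3: 'g' vs 'b' !=
  Pos 4: 'h' vs 't' !=
Hamming distance = 3


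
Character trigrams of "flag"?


Word: "flag" (length 4)
Number of trigrams = 4 - 3 + 1 = 2
  Position 0: "fla"
  Position 1: "lag"
Trigrams = "fla", "lag"


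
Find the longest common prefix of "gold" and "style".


Word 1: "gold"
Word 2: "style"
Comparing from start:
  Pos 0: 'g' != 's' (stop)
LCP = "" (length 0)


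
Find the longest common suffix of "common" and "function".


Word 1: "common"
Word 2: "function"
Comparing from end:
  Pos -1: 'n' == 'n'
  Pos -2: 'o' == 'o'
  Pos -3: 'm' != 'i' (stop)
LCS = "on" (length 2)


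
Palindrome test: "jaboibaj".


Word: "jaboibaj"
Reversed: "jabiobaj"
Forward == Backward? jaboibaj != jabiobaj
Palindrome = No


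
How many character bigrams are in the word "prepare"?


Word: "prepare" (length 7)
Number of 2-grams = length - 2 + 1 = 7 - 2 + 1
= 6


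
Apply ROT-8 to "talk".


Word: "talk"
Shift: 8
Each letter → (letter + shift) mod 26:
  't' (19) + 8 = 1 → 'b'
  'a' (0) + 8 = 8 → 'i'
  'l' (11) + 8 = 19 → 't'
  'k' (10) + 8 = 18 → 's'
Result = "bits"


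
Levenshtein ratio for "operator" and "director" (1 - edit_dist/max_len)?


Word 1: "operator" (length 8)
Word 2: "director" (length 8)
One optimal edit sequence:
  1. substitute 'o' -> 'd'  (+1)
  2. substitute 'p' -> 'i'  (+1)
  3. substitute 'e' -> 'r'  (+1)
  4. substitute 'r' -> 'e'  (+1)
  5. substitute 'a' -> 'c'  (+1)
  6. keep 't'
  7. keep 'o'
  8. keep 'r'
Edit distance = 5
Max length = max(8, 8) = 8
Similarity = 1 - 5/8
= 0.3750


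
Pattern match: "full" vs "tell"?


Pattern of "full": [0, 1, 2, 2]
Pattern of "tell": [0, 1, 2, 2]
Patterns match
Same pattern = Yes


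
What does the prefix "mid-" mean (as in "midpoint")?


Prefix: mid-
Example: midpoint (mid- + point)
Meaning = middle


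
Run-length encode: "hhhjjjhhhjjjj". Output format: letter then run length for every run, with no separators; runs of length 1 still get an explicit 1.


String: "hhhjjjhhhjjjj"
Scanning for consecutive runs:
  'h' x 3
  'j' x 3
  'h' x 3
  'j' x 4
RLE = "h3j3h3j4"


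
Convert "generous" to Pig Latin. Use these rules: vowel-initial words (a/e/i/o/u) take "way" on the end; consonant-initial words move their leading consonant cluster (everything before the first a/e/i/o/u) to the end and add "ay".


Word: "generous"
Starts with consonant(s) → move to end, add 'ay'
Consonant cluster: "g"
Pig Latin = "enerousgay"


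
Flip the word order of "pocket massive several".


Original: "pocket massive several"
Words (1..n): pocket | massive | several
Reversed (n..1): several | massive | pocket
Result = "several massive pocket"


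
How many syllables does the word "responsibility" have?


Word: "responsibility"
Syllable breakdown: re-spon-si-bil-i-ty
Counting: 6 parts
= 6 syllables


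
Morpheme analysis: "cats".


Word: "cats"
Morphemes: cat / -s
Each morpheme carries meaning
= 2 morphemes


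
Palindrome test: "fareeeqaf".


Word: "fareeeqaf"
Reversed: "faqeeeraf"
Forward == Backward? fareeeqaf != faqeeeraf
Palindrome = No


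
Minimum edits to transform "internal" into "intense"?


Word 1: "internal" (length 8)
Word 2: "intense" (length 7)
One optimal edit sequence (insert/delete/substitute each cost 1):
  1. keep 'i'
  2. keep 'n'
  3. keep 't'
  4. keep 'e'
  5. delete 'r'  (+1)
  6. keep 'n'
  7. substitute 'a' -> 's'  (+1)
  8. substitute 'l' -> 'e'  (+1)
Total edit operations: 3
Edit distance = 3


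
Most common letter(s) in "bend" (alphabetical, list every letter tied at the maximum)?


Word: "bend"
Letter counts:
  'b': 1
  'd': 1
  'e': 1
  'n': 1
Maximum count = 1
Most frequent = 'b', 'd', 'e', 'n' (1 time each)


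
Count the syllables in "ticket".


Word: "ticket"
Syllable breakdown: tick-et
Counting: 2 parts
= 2 syllables


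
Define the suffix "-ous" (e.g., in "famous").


Suffix: -ous
As in: famous -> fame + -ous, with a spelling change
Meaning = having quality of


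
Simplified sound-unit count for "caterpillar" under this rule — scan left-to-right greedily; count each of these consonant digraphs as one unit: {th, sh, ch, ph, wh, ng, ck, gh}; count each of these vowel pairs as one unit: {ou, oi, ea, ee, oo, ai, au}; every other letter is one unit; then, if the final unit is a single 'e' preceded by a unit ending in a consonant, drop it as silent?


Word: "caterpillar" (11 letters)
Left-to-right scan:
  [1] 'c' (letter)
  [2] 'a' (letter)
  [3] 't' (letter)
  [4] 'e' (letter)
  [5] 'r' (letter)
  [6] 'p' (letter)
  [7] 'i' (letter)
  [8] 'l' (letter)
  [9] 'l' (letter)
  [10] 'a' (letter)
  [11] 'r' (letter)
Units from scan: 11
Sound units = 11 units


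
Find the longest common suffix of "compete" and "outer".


Word 1: "compete"
Word 2: "outer"
Comparing from end:
  Pos -1: 'e' != 'r' (stop)
LCS = "" (length 0)


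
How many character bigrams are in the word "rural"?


Word: "rural" (length 5)
Number of 2-grams = length - 2 + 1 = 5 - 2 + 1
= 4


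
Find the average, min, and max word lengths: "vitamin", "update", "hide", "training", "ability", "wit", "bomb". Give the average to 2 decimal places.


Lengths: "vitamin"=7, "update"=6, "hide"=4, "training"=8, "ability"=7, "wit"=3, "bomb"=4
Sum = 39, Count = 7
Average = 39/7 = 5.57
= avg=5.57, min=3, max=8


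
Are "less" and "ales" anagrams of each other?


Word 1: "less" → sorted: elss
Word 2: "ales" → sorted: aels
Same letters? elss != aels
Anagram = No


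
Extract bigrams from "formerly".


Word: "formerly" (length 8)
Number of bigrams = 8 - 2 + 1 = 7
  Position 0: "fo"
  Position 1: "or"
  Position 2: "rm"
  Position 3: "me"
  Position 4: "er"
  Position 5: "rl"
  Position 6: "ly"
Bigrams = "fo", "or", "rm", "me", "er", "rl", "ly"


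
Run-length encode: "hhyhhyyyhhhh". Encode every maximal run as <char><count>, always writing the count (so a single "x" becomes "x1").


String: "hhyhhyyyhhhh"
Scanning for consecutive runs:
  'h' x 2
  'y' x 1
  'h' x 2
  'y' x 3
  'h' x 4
RLE = "h2y1h2y3h4"


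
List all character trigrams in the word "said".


Word: "said" (length 4)
Number of trigrams = 4 - 3 + 1 = 2
  Position 0: "sai"
  Position 1: "aid"
Trigrams = "sai", "aid"
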